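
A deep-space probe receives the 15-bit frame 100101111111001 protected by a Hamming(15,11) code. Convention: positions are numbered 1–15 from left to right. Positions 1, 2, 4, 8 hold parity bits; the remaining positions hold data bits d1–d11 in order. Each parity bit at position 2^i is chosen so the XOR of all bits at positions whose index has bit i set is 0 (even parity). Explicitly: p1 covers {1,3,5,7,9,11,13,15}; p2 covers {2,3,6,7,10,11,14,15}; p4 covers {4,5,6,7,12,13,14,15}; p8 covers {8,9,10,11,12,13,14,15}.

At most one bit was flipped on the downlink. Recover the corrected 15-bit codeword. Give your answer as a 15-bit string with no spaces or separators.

100101011111001

s1 (pos 1,3,5,7,9,11,13,15): 1⊕0⊕0⊕1⊕1⊕1⊕0⊕1 = 1
s2 (pos 2,3,6,7,10,11,14,15): 0⊕0⊕1⊕1⊕1⊕1⊕0⊕1 = 1
s4 (pos 4,5,6,7,12,13,14,15): 1⊕0⊕1⊕1⊕1⊕0⊕0⊕1 = 1
s8 (pos 8,9,10,11,12,13,14,15): 1⊕1⊕1⊕1⊕1⊕0⊕0⊕1 = 0
Syndrome s8…s1 = 0111 → error at position 7.
Flip position 7: 100101111111001 → 100101011111001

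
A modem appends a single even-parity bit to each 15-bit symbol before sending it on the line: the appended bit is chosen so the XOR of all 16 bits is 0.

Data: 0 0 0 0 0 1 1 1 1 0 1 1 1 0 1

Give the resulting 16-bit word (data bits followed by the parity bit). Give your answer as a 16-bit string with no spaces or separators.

XOR of the 15 data bits: 0⊕0⊕0⊕0⊕0⊕1⊕1⊕1⊕1⊕0⊕1⊕1⊕1⊕0⊕1 = 0
Parity bit = 0 (so all 16 bits XOR to 0).

0000011110111010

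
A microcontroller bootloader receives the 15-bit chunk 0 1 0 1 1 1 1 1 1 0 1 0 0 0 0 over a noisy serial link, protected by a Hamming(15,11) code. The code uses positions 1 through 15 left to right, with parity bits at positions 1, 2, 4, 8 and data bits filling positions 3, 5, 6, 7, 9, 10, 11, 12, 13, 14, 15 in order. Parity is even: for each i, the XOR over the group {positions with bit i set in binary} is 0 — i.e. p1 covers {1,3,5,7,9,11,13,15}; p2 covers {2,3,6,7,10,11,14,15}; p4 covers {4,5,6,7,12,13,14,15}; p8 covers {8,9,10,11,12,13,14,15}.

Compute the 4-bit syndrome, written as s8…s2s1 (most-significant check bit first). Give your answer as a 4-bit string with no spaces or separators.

s1 (pos 1,3,5,7,9,11,13,15): 0⊕0⊕1⊕1⊕1⊕1⊕0⊕0 = 0
s2 (pos 2,3,6,7,10,11,14,15): 1⊕0⊕1⊕1⊕0⊕1⊕0⊕0 = 0
s4 (pos 4,5,6,7,12,13,14,15): 1⊕1⊕1⊕1⊕0⊕0⊕0⊕0 = 0
s8 (pos 8,9,10,11,12,13,14,15): 1⊕1⊕0⊕1⊕0⊕0⊕0⊕0 = 1
Syndrome s8…s1 = 1000 → error at position 8.

1000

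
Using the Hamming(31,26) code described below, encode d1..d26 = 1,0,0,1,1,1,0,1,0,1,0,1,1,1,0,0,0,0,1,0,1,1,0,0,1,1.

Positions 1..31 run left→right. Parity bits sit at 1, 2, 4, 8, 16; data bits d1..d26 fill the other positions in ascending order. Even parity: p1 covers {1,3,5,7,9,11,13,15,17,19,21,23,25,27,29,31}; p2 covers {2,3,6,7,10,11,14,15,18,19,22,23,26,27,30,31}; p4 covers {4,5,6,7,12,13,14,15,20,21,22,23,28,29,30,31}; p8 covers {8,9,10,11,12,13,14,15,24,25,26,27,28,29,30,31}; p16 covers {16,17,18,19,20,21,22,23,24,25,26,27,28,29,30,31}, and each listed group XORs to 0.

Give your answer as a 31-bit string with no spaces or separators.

Place data at non-parity positions: p1 p2 1 p4 0 0 1 p8 1 1 0 1 0 1 0 p16 1 1 1 0 0 0 0 1 0 1 1 0 0 1 1
p1 (pos 1,3,5,7,9,11,13,15,17,19,21,23,25,27,29,31): XOR of data positions = 1⊕0⊕1⊕1⊕0⊕0⊕0⊕1⊕1⊕0⊕0⊕0⊕1⊕0⊕1 = 1
p2 (pos 2,3,6,7,10,11,14,15,18,19,22,23,26,27,30,31): XOR of data positions = 1⊕0⊕1⊕1⊕0⊕1⊕0⊕1⊕1⊕0⊕0⊕1⊕1⊕1⊕1 = 0
p4 (pos 4,5,6,7,12,13,14,15,20,21,22,23,28,29,30,31): XOR of data positions = 0⊕0⊕1⊕1⊕0⊕1⊕0⊕0⊕0⊕0⊕0⊕0⊕0⊕1⊕1 = 1
p8 (pos 8,9,10,11,12,13,14,15,24,25,26,27,28,29,30,31): XOR of data positions = 1⊕1⊕0⊕1⊕0⊕1⊕0⊕1⊕0⊕1⊕1⊕0⊕0⊕1⊕1 = 1
p16 (pos 16,17,18,19,20,21,22,23,24,25,26,27,28,29,30,31): XOR of data positions = 1⊕1⊕1⊕0⊕0⊕0⊕0⊕1⊕0⊕1⊕1⊕0⊕0⊕1⊕1 = 0
Codeword: 1011001111010100111000010110011

1011001111010100111000010110011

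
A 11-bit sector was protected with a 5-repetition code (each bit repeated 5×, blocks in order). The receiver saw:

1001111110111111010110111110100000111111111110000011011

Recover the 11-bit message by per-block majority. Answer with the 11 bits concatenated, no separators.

Block 1 (10011): 3 ones → 1
Block 2 (11110): 4 ones → 1
Block 3 (11111): 5 ones → 1
Block 4 (10101): 3 ones → 1
Block 5 (10111): 4 ones → 1
Block 6 (11010): 3 ones → 1
Block 7 (00001): 1 one → 0
Block 8 (11111): 5 ones → 1
Block 9 (11111): 5 ones → 1
Block 10 (00000): 0 ones → 0
Block 11 (11011): 4 ones → 1

11111101101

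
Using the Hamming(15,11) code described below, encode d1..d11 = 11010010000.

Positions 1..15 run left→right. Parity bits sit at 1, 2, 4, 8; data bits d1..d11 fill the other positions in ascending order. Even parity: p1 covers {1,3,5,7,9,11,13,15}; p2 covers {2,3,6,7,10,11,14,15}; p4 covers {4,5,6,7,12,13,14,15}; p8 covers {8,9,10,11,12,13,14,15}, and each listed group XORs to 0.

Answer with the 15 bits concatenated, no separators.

011010110010000

Place data at non-parity positions: p1 p2 1 p4 1 0 1 p8 0 0 1 0 0 0 0
p1 (pos 1,3,5,7,9,11,13,15): XOR of data positions = 1⊕1⊕1⊕0⊕1⊕0⊕0 = 0
p2 (pos 2,3,6,7,10,11,14,15): XOR of data positions = 1⊕0⊕1⊕0⊕1⊕0⊕0 = 1
p4 (pos 4,5,6,7,12,13,14,15): XOR of data positions = 1⊕0⊕1⊕0⊕0⊕0⊕0 = 0
p8 (pos 8,9,10,11,12,13,14,15): XOR of data positions = 0⊕0⊕1⊕0⊕0⊕0⊕0 = 1
Codeword: 011010110010000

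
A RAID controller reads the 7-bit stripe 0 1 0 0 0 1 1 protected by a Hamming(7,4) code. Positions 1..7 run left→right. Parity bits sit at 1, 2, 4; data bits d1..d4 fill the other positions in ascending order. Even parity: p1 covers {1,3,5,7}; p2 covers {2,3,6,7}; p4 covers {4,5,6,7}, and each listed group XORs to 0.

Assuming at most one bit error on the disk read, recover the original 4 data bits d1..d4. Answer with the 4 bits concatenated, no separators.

s1 (pos 1,3,5,7): 0⊕0⊕0⊕1 = 1
s2 (pos 2,3,6,7): 1⊕0⊕1⊕1 = 1
s4 (pos 4,5,6,7): 0⊕0⊕1⊕1 = 0
Syndrome s4…s1 = 011 → error at position 3.
Flip position 3: 0100011 → 0110011
Read data bits from positions 3,5,6,7: 1011

1011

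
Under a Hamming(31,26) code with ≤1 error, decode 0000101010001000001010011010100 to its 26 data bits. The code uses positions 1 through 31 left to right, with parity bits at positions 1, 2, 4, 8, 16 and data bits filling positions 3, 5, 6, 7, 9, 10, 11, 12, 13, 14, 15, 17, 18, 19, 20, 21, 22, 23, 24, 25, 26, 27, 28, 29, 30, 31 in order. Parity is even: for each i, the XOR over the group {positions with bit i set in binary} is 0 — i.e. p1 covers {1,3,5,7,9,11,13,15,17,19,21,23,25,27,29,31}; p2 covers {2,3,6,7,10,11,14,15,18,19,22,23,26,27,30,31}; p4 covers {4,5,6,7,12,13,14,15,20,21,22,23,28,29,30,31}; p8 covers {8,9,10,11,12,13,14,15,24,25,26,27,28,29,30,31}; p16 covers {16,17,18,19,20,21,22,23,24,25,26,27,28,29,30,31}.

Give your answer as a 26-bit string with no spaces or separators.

01001000100001010011010100

s1 (pos 1,3,5,7,9,11,13,15,17,19,21,23,25,27,29,31): 0⊕0⊕1⊕1⊕1⊕0⊕1⊕0⊕0⊕1⊕1⊕0⊕1⊕1⊕1⊕0 = 1
s2 (pos 2,3,6,7,10,11,14,15,18,19,22,23,26,27,30,31): 0⊕0⊕0⊕1⊕0⊕0⊕0⊕0⊕0⊕1⊕0⊕0⊕0⊕1⊕0⊕0 = 1
s4 (pos 4,5,6,7,12,13,14,15,20,21,22,23,28,29,30,31): 0⊕1⊕0⊕1⊕0⊕1⊕0⊕0⊕0⊕1⊕0⊕0⊕0⊕1⊕0⊕0 = 1
s8 (pos 8,9,10,11,12,13,14,15,24,25,26,27,28,29,30,31): 0⊕1⊕0⊕0⊕0⊕1⊕0⊕0⊕1⊕1⊕0⊕1⊕0⊕1⊕0⊕0 = 0
s16 (pos 16,17,18,19,20,21,22,23,24,25,26,27,28,29,30,31): 0⊕0⊕0⊕1⊕0⊕1⊕0⊕0⊕1⊕1⊕0⊕1⊕0⊕1⊕0⊕0 = 0
Syndrome s16…s1 = 00111 → error at position 7.
Flip position 7: 0000101010001000001010011010100 → 0000100010001000001010011010100
Read data bits from positions 3,5,6,7,9,10,11,12,13,14,15,17,18,19,20,21,22,23,24,25,26,27,28,29,30,31: 01001000100001010011010100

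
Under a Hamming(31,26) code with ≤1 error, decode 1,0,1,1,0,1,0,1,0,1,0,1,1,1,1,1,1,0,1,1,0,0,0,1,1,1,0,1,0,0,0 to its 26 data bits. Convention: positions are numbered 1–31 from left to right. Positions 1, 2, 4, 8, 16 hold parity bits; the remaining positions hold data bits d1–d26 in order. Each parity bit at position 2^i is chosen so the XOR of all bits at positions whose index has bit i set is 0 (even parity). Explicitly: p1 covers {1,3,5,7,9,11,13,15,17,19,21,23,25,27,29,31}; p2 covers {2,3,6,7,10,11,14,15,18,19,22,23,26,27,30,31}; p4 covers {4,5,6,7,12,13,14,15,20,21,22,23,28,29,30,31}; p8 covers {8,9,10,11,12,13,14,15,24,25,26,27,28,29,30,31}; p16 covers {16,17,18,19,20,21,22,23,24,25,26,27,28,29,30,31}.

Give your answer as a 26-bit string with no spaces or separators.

00100101111101100011101000

s1 (pos 1,3,5,7,9,11,13,15,17,19,21,23,25,27,29,31): 1⊕1⊕0⊕0⊕0⊕0⊕1⊕1⊕1⊕1⊕0⊕0⊕1⊕0⊕0⊕0 = 1
s2 (pos 2,3,6,7,10,11,14,15,18,19,22,23,26,27,30,31): 0⊕1⊕1⊕0⊕1⊕0⊕1⊕1⊕0⊕1⊕0⊕0⊕1⊕0⊕0⊕0 = 1
s4 (pos 4,5,6,7,12,13,14,15,20,21,22,23,28,29,30,31): 1⊕0⊕1⊕0⊕1⊕1⊕1⊕1⊕1⊕0⊕0⊕0⊕1⊕0⊕0⊕0 = 0
s8 (pos 8,9,10,11,12,13,14,15,24,25,26,27,28,29,30,31): 1⊕0⊕1⊕0⊕1⊕1⊕1⊕1⊕1⊕1⊕1⊕0⊕1⊕0⊕0⊕0 = 0
s16 (pos 16,17,18,19,20,21,22,23,24,25,26,27,28,29,30,31): 1⊕1⊕0⊕1⊕1⊕0⊕0⊕0⊕1⊕1⊕1⊕0⊕1⊕0⊕0⊕0 = 0
Syndrome s16…s1 = 00011 → error at position 3.
Flip position 3: 1011010101011111101100011101000 → 1001010101011111101100011101000
Read data bits from positions 3,5,6,7,9,10,11,12,13,14,15,17,18,19,20,21,22,23,24,25,26,27,28,29,30,31: 00100101111101100011101000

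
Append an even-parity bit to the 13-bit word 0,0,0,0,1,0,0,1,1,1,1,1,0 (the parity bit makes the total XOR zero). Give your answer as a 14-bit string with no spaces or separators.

00001001111100

XOR of the 13 data bits: 0⊕0⊕0⊕0⊕1⊕0⊕0⊕1⊕1⊕1⊕1⊕1⊕0 = 0
Parity bit = 0 (so all 14 bits XOR to 0).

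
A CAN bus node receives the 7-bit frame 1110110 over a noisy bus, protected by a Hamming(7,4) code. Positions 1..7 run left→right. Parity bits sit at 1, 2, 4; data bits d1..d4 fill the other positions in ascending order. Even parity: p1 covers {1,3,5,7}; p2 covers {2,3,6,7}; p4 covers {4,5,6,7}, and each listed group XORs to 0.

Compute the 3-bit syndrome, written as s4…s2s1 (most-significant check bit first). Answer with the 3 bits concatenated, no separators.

s1 (pos 1,3,5,7): 1⊕1⊕1⊕0 = 1
s2 (pos 2,3,6,7): 1⊕1⊕1⊕0 = 1
s4 (pos 4,5,6,7): 0⊕1⊕1⊕0 = 0
Syndrome s4…s1 = 011 → error at position 3.

011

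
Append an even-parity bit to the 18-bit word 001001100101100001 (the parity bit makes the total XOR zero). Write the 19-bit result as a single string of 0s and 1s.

XOR of the 18 data bits: 0⊕0⊕1⊕0⊕0⊕1⊕1⊕0⊕0⊕1⊕0⊕1⊕1⊕0⊕0⊕0⊕0⊕1 = 1
Parity bit = 1 (so all 19 bits XOR to 0).

0010011001011000011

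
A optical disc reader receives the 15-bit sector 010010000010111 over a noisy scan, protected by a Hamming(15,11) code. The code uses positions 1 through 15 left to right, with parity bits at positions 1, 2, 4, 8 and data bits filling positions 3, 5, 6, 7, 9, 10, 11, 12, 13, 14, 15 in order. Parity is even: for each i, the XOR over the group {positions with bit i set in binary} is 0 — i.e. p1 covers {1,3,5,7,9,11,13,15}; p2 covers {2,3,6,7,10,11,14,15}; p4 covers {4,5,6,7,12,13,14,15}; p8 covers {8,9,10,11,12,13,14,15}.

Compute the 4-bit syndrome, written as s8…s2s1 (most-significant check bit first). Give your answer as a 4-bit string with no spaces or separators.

s1 (pos 1,3,5,7,9,11,13,15): 0⊕0⊕1⊕0⊕0⊕1⊕1⊕1 = 0
s2 (pos 2,3,6,7,10,11,14,15): 1⊕0⊕0⊕0⊕0⊕1⊕1⊕1 = 0
s4 (pos 4,5,6,7,12,13,14,15): 0⊕1⊕0⊕0⊕0⊕1⊕1⊕1 = 0
s8 (pos 8,9,10,11,12,13,14,15): 0⊕0⊕0⊕1⊕0⊕1⊕1⊕1 = 0
Syndrome s8…s1 = 0000 → no error.

0000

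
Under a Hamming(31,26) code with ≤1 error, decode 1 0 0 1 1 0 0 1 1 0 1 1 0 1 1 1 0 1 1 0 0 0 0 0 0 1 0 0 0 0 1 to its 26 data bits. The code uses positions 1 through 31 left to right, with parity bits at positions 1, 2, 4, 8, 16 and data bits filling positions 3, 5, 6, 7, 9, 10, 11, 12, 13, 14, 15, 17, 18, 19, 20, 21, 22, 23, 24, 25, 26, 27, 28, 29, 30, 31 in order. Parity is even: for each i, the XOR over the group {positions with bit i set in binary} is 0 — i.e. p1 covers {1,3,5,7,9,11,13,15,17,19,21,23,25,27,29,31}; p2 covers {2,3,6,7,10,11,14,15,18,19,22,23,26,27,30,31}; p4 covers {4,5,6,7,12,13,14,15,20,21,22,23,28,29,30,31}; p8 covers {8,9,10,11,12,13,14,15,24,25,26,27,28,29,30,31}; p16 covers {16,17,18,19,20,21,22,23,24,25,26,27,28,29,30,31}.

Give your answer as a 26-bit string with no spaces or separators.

01001011011010000000100001

s1 (pos 1,3,5,7,9,11,13,15,17,19,21,23,25,27,29,31): 1⊕0⊕1⊕0⊕1⊕1⊕0⊕1⊕0⊕1⊕0⊕0⊕0⊕0⊕0⊕1 = 1
s2 (pos 2,3,6,7,10,11,14,15,18,19,22,23,26,27,30,31): 0⊕0⊕0⊕0⊕0⊕1⊕1⊕1⊕1⊕1⊕0⊕0⊕1⊕0⊕0⊕1 = 1
s4 (pos 4,5,6,7,12,13,14,15,20,21,22,23,28,29,30,31): 1⊕1⊕0⊕0⊕1⊕0⊕1⊕1⊕0⊕0⊕0⊕0⊕0⊕0⊕0⊕1 = 0
s8 (pos 8,9,10,11,12,13,14,15,24,25,26,27,28,29,30,31): 1⊕1⊕0⊕1⊕1⊕0⊕1⊕1⊕0⊕0⊕1⊕0⊕0⊕0⊕0⊕1 = 0
s16 (pos 16,17,18,19,20,21,22,23,24,25,26,27,28,29,30,31): 1⊕0⊕1⊕1⊕0⊕0⊕0⊕0⊕0⊕0⊕1⊕0⊕0⊕0⊕0⊕1 = 1
Syndrome s16…s1 = 10011 → error at position 19.
Flip position 19: 1001100110110111011000000100001 → 1001100110110111010000000100001
Read data bits from positions 3,5,6,7,9,10,11,12,13,14,15,17,18,19,20,21,22,23,24,25,26,27,28,29,30,31: 01001011011010000000100001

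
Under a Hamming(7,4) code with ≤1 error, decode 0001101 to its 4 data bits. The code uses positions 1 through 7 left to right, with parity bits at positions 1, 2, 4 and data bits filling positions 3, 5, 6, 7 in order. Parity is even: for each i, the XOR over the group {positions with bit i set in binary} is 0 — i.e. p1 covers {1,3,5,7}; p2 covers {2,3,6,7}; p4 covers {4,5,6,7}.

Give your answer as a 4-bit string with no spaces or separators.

s1 (pos 1,3,5,7): 0⊕0⊕1⊕1 = 0
s2 (pos 2,3,6,7): 0⊕0⊕0⊕1 = 1
s4 (pos 4,5,6,7): 1⊕1⊕0⊕1 = 1
Syndrome s4…s1 = 110 → error at position 6.
Flip position 6: 0001101 → 0001111
Read data bits from positions 3,5,6,7: 0111

0111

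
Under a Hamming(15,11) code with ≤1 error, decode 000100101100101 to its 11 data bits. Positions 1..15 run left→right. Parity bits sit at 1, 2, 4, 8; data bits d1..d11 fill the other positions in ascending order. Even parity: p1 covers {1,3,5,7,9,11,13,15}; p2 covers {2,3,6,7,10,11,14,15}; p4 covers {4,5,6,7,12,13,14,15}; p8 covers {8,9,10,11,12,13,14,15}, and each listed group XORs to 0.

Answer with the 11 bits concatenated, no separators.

s1 (pos 1,3,5,7,9,11,13,15): 0⊕0⊕0⊕1⊕1⊕0⊕1⊕1 = 0
s2 (pos 2,3,6,7,10,11,14,15): 0⊕0⊕0⊕1⊕1⊕0⊕0⊕1 = 1
s4 (pos 4,5,6,7,12,13,14,15): 1⊕0⊕0⊕1⊕0⊕1⊕0⊕1 = 0
s8 (pos 8,9,10,11,12,13,14,15): 0⊕1⊕1⊕0⊕0⊕1⊕0⊕1 = 0
Syndrome s8…s1 = 0010 → error at position 2.
Flip position 2: 000100101100101 → 010100101100101
Read data bits from positions 3,5,6,7,9,10,11,12,13,14,15: 00011100101

00011100101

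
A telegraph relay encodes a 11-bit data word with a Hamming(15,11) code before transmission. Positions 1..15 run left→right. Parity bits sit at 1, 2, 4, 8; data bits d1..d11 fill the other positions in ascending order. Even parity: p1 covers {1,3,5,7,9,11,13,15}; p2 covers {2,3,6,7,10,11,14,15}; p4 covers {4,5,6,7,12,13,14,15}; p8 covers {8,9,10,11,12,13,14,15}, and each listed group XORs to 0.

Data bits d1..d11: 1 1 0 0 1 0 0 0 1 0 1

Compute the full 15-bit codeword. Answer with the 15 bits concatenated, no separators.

Place data at non-parity positions: p1 p2 1 p4 1 0 0 p8 1 0 0 0 1 0 1
p1 (pos 1,3,5,7,9,11,13,15): XOR of data positions = 1⊕1⊕0⊕1⊕0⊕1⊕1 = 1
p2 (pos 2,3,6,7,10,11,14,15): XOR of data positions = 1⊕0⊕0⊕0⊕0⊕0⊕1 = 0
p4 (pos 4,5,6,7,12,13,14,15): XOR of data positions = 1⊕0⊕0⊕0⊕1⊕0⊕1 = 1
p8 (pos 8,9,10,11,12,13,14,15): XOR of data positions = 1⊕0⊕0⊕0⊕1⊕0⊕1 = 1
Codeword: 101110011000101

101110011000101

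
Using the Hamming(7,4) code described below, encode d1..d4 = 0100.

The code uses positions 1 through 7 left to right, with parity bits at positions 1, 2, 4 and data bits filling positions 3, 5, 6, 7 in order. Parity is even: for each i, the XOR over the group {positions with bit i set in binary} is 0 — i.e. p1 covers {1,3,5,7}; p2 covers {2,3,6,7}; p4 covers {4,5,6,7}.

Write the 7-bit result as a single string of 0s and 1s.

1001100

Place data at non-parity positions: p1 p2 0 p4 1 0 0
p1 (pos 1,3,5,7): XOR of data positions = 0⊕1⊕0 = 1
p2 (pos 2,3,6,7): XOR of data positions = 0⊕0⊕0 = 0
p4 (pos 4,5,6,7): XOR of data positions = 1⊕0⊕0 = 1
Codeword: 1001100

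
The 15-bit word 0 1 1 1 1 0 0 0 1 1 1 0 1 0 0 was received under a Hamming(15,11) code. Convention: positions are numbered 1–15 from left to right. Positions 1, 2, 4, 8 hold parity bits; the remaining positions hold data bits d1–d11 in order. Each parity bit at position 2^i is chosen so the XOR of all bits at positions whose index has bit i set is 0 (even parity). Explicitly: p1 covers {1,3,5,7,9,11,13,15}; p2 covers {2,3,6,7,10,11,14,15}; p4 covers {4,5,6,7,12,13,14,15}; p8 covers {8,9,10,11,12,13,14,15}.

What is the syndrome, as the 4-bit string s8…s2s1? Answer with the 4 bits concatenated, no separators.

0101

s1 (pos 1,3,5,7,9,11,13,15): 0⊕1⊕1⊕0⊕1⊕1⊕1⊕0 = 1
s2 (pos 2,3,6,7,10,11,14,15): 1⊕1⊕0⊕0⊕1⊕1⊕0⊕0 = 0
s4 (pos 4,5,6,7,12,13,14,15): 1⊕1⊕0⊕0⊕0⊕1⊕0⊕0 = 1
s8 (pos 8,9,10,11,12,13,14,15): 0⊕1⊕1⊕1⊕0⊕1⊕0⊕0 = 0
Syndrome s8…s1 = 0101 → error at position 5.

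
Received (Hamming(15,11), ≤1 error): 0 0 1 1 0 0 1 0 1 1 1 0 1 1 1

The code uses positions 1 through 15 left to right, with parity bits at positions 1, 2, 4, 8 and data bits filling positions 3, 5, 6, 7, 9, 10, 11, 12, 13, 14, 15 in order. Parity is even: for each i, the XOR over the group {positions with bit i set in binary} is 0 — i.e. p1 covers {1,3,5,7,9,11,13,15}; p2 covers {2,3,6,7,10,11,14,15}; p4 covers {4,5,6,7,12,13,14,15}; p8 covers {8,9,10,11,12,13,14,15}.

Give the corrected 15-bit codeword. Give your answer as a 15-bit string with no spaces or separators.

s1 (pos 1,3,5,7,9,11,13,15): 0⊕1⊕0⊕1⊕1⊕1⊕1⊕1 = 0
s2 (pos 2,3,6,7,10,11,14,15): 0⊕1⊕0⊕1⊕1⊕1⊕1⊕1 = 0
s4 (pos 4,5,6,7,12,13,14,15): 1⊕0⊕0⊕1⊕0⊕1⊕1⊕1 = 1
s8 (pos 8,9,10,11,12,13,14,15): 0⊕1⊕1⊕1⊕0⊕1⊕1⊕1 = 0
Syndrome s8…s1 = 0100 → error at position 4.
Flip position 4: 001100101110111 → 001000101110111

001000101110111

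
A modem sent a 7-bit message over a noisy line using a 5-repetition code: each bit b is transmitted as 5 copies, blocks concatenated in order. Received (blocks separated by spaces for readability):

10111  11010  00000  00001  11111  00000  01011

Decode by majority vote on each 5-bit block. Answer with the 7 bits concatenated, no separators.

1100101

Block 1 (10111): 4 ones → 1
Block 2 (11010): 3 ones → 1
Block 3 (00000): 0 ones → 0
Block 4 (00001): 1 one → 0
Block 5 (11111): 5 ones → 1
Block 6 (00000): 0 ones → 0
Block 7 (01011): 3 ones → 1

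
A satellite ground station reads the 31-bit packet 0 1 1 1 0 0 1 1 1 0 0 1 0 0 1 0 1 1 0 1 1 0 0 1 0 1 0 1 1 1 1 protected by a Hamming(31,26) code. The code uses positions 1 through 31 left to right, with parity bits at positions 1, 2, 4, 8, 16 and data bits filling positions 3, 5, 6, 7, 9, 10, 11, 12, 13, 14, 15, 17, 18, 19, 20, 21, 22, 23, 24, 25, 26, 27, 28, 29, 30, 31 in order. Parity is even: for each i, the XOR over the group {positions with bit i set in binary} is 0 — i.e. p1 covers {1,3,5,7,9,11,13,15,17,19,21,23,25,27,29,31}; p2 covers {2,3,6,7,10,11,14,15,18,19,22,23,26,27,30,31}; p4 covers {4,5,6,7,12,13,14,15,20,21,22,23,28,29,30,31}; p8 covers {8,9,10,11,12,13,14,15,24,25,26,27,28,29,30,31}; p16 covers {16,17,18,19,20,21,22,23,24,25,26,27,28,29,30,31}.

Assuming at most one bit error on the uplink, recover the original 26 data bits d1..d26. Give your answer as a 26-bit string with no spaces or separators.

10011001001110110010101111

s1 (pos 1,3,5,7,9,11,13,15,17,19,21,23,25,27,29,31): 0⊕1⊕0⊕1⊕1⊕0⊕0⊕1⊕1⊕0⊕1⊕0⊕0⊕0⊕1⊕1 = 0
s2 (pos 2,3,6,7,10,11,14,15,18,19,22,23,26,27,30,31): 1⊕1⊕0⊕1⊕0⊕0⊕0⊕1⊕1⊕0⊕0⊕0⊕1⊕0⊕1⊕1 = 0
s4 (pos 4,5,6,7,12,13,14,15,20,21,22,23,28,29,30,31): 1⊕0⊕0⊕1⊕1⊕0⊕0⊕1⊕1⊕1⊕0⊕0⊕1⊕1⊕1⊕1 = 0
s8 (pos 8,9,10,11,12,13,14,15,24,25,26,27,28,29,30,31): 1⊕1⊕0⊕0⊕1⊕0⊕0⊕1⊕1⊕0⊕1⊕0⊕1⊕1⊕1⊕1 = 0
s16 (pos 16,17,18,19,20,21,22,23,24,25,26,27,28,29,30,31): 0⊕1⊕1⊕0⊕1⊕1⊕0⊕0⊕1⊕0⊕1⊕0⊕1⊕1⊕1⊕1 = 0
Syndrome s16…s1 = 00000 → no error.
Read data bits from positions 3,5,6,7,9,10,11,12,13,14,15,17,18,19,20,21,22,23,24,25,26,27,28,29,30,31: 10011001001110110010101111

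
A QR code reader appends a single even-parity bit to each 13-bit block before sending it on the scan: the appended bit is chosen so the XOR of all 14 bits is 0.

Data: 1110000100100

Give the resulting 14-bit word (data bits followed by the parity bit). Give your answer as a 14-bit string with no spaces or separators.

11100001001001

XOR of the 13 data bits: 1⊕1⊕1⊕0⊕0⊕0⊕0⊕1⊕0⊕0⊕1⊕0⊕0 = 1
Parity bit = 1 (so all 14 bits XOR to 0).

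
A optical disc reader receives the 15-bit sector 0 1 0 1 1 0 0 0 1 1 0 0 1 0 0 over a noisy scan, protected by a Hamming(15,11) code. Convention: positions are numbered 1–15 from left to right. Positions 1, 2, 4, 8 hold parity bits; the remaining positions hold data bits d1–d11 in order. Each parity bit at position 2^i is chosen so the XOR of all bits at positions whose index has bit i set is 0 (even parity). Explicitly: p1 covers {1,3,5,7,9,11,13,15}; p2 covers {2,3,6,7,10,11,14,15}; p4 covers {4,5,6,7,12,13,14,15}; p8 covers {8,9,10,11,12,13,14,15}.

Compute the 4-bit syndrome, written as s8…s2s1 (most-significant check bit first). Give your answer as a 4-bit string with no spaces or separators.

1101

s1 (pos 1,3,5,7,9,11,13,15): 0⊕0⊕1⊕0⊕1⊕0⊕1⊕0 = 1
s2 (pos 2,3,6,7,10,11,14,15): 1⊕0⊕0⊕0⊕1⊕0⊕0⊕0 = 0
s4 (pos 4,5,6,7,12,13,14,15): 1⊕1⊕0⊕0⊕0⊕1⊕0⊕0 = 1
s8 (pos 8,9,10,11,12,13,14,15): 0⊕1⊕1⊕0⊕0⊕1⊕0⊕0 = 1
Syndrome s8…s1 = 1101 → error at position 13.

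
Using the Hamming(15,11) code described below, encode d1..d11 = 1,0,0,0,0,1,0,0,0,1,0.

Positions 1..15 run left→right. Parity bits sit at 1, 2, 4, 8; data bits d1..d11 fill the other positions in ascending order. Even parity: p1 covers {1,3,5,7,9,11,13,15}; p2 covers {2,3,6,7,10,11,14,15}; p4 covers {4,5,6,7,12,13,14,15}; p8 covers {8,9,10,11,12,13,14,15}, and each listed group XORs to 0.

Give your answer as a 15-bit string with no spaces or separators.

Place data at non-parity positions: p1 p2 1 p4 0 0 0 p8 0 1 0 0 0 1 0
p1 (pos 1,3,5,7,9,11,13,15): XOR of data positions = 1⊕0⊕0⊕0⊕0⊕0⊕0 = 1
p2 (pos 2,3,6,7,10,11,14,15): XOR of data positions = 1⊕0⊕0⊕1⊕0⊕1⊕0 = 1
p4 (pos 4,5,6,7,12,13,14,15): XOR of data positions = 0⊕0⊕0⊕0⊕0⊕1⊕0 = 1
p8 (pos 8,9,10,11,12,13,14,15): XOR of data positions = 0⊕1⊕0⊕0⊕0⊕1⊕0 = 0
Codeword: 111100000100010

111100000100010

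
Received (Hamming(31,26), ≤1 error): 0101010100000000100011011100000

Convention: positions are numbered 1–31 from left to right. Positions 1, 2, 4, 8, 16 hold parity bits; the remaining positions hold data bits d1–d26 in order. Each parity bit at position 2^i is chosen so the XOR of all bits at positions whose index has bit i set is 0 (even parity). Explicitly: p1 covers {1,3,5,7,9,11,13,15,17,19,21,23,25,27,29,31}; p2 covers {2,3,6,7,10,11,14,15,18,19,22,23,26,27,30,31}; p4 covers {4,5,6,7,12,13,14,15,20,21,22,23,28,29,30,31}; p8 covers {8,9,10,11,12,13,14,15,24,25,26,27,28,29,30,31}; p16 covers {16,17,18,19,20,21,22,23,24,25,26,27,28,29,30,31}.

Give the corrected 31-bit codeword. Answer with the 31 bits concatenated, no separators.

s1 (pos 1,3,5,7,9,11,13,15,17,19,21,23,25,27,29,31): 0⊕0⊕0⊕0⊕0⊕0⊕0⊕0⊕1⊕0⊕1⊕0⊕1⊕0⊕0⊕0 = 1
s2 (pos 2,3,6,7,10,11,14,15,18,19,22,23,26,27,30,31): 1⊕0⊕1⊕0⊕0⊕0⊕0⊕0⊕0⊕0⊕1⊕0⊕1⊕0⊕0⊕0 = 0
s4 (pos 4,5,6,7,12,13,14,15,20,21,22,23,28,29,30,31): 1⊕0⊕1⊕0⊕0⊕0⊕0⊕0⊕0⊕1⊕1⊕0⊕0⊕0⊕0⊕0 = 0
s8 (pos 8,9,10,11,12,13,14,15,24,25,26,27,28,29,30,31): 1⊕0⊕0⊕0⊕0⊕0⊕0⊕0⊕1⊕1⊕1⊕0⊕0⊕0⊕0⊕0 = 0
s16 (pos 16,17,18,19,20,21,22,23,24,25,26,27,28,29,30,31): 0⊕1⊕0⊕0⊕0⊕1⊕1⊕0⊕1⊕1⊕1⊕0⊕0⊕0⊕0⊕0 = 0
Syndrome s16…s1 = 00001 → error at position 1.
Flip position 1: 0101010100000000100011011100000 → 1101010100000000100011011100000

1101010100000000100011011100000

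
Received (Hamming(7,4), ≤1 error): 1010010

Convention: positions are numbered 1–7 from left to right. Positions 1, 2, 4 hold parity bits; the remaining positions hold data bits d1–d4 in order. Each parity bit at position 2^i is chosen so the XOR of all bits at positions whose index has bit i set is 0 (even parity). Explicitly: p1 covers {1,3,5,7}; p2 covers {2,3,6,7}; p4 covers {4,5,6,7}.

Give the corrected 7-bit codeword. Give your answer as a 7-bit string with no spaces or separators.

1011010

s1 (pos 1,3,5,7): 1⊕1⊕0⊕0 = 0
s2 (pos 2,3,6,7): 0⊕1⊕1⊕0 = 0
s4 (pos 4,5,6,7): 0⊕0⊕1⊕0 = 1
Syndrome s4…s1 = 100 → error at position 4.
Flip position 4: 1010010 → 1011010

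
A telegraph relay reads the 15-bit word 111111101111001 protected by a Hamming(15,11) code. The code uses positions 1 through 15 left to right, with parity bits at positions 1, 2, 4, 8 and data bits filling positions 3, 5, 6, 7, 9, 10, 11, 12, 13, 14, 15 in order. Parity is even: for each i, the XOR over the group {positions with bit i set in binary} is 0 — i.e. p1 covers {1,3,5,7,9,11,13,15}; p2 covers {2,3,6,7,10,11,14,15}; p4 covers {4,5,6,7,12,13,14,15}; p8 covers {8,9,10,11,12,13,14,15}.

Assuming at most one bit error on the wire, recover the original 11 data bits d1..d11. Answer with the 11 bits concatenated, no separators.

11111101001

s1 (pos 1,3,5,7,9,11,13,15): 1⊕1⊕1⊕1⊕1⊕1⊕0⊕1 = 1
s2 (pos 2,3,6,7,10,11,14,15): 1⊕1⊕1⊕1⊕1⊕1⊕0⊕1 = 1
s4 (pos 4,5,6,7,12,13,14,15): 1⊕1⊕1⊕1⊕1⊕0⊕0⊕1 = 0
s8 (pos 8,9,10,11,12,13,14,15): 0⊕1⊕1⊕1⊕1⊕0⊕0⊕1 = 1
Syndrome s8…s1 = 1011 → error at position 11.
Flip position 11: 111111101111001 → 111111101101001
Read data bits from positions 3,5,6,7,9,10,11,12,13,14,15: 11111101001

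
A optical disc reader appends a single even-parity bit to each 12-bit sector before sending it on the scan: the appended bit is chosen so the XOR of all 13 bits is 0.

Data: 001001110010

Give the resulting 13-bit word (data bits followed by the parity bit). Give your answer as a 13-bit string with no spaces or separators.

XOR of the 12 data bits: 0⊕0⊕1⊕0⊕0⊕1⊕1⊕1⊕0⊕0⊕1⊕0 = 1
Parity bit = 1 (so all 13 bits XOR to 0).

0010011100101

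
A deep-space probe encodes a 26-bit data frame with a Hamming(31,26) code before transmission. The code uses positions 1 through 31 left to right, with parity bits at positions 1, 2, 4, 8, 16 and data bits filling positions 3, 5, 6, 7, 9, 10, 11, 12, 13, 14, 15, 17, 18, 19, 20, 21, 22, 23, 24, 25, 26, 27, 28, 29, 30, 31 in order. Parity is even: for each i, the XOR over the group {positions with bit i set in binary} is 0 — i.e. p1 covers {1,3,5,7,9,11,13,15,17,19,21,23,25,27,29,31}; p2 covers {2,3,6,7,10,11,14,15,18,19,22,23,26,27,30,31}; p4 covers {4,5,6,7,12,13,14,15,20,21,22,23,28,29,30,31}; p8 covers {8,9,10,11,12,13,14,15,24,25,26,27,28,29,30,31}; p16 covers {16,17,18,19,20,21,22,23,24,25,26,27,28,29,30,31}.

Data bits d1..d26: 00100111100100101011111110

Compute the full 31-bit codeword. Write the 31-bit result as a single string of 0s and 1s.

Place data at non-parity positions: p1 p2 0 p4 0 1 0 p8 0 1 1 1 1 0 0 p16 1 0 0 1 0 1 0 1 1 1 1 1 1 1 0
p1 (pos 1,3,5,7,9,11,13,15,17,19,21,23,25,27,29,31): XOR of data positions = 0⊕0⊕0⊕0⊕1⊕1⊕0⊕1⊕0⊕0⊕0⊕1⊕1⊕1⊕0 = 0
p2 (pos 2,3,6,7,10,11,14,15,18,19,22,23,26,27,30,31): XOR of data positions = 0⊕1⊕0⊕1⊕1⊕0⊕0⊕0⊕0⊕1⊕0⊕1⊕1⊕1⊕0 = 1
p4 (pos 4,5,6,7,12,13,14,15,20,21,22,23,28,29,30,31): XOR of data positions = 0⊕1⊕0⊕1⊕1⊕0⊕0⊕1⊕0⊕1⊕0⊕1⊕1⊕1⊕0 = 0
p8 (pos 8,9,10,11,12,13,14,15,24,25,26,27,28,29,30,31): XOR of data positions = 0⊕1⊕1⊕1⊕1⊕0⊕0⊕1⊕1⊕1⊕1⊕1⊕1⊕1⊕0 = 1
p16 (pos 16,17,18,19,20,21,22,23,24,25,26,27,28,29,30,31): XOR of data positions = 1⊕0⊕0⊕1⊕0⊕1⊕0⊕1⊕1⊕1⊕1⊕1⊕1⊕1⊕0 = 0
Codeword: 0100010101111000100101011111110

0100010101111000100101011111110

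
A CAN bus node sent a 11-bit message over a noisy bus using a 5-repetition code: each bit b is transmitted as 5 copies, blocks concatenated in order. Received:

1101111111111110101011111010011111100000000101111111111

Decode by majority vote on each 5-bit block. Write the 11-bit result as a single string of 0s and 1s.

11101010011

Block 1 (11011): 4 ones → 1
Block 2 (11111): 5 ones → 1
Block 3 (11111): 5 ones → 1
Block 4 (01010): 2 ones → 0
Block 5 (11111): 5 ones → 1
Block 6 (01001): 2 ones → 0
Block 7 (11111): 5 ones → 1
Block 8 (00000): 0 ones → 0
Block 9 (00010): 1 one → 0
Block 10 (11111): 5 ones → 1
Block 11 (11111): 5 ones → 1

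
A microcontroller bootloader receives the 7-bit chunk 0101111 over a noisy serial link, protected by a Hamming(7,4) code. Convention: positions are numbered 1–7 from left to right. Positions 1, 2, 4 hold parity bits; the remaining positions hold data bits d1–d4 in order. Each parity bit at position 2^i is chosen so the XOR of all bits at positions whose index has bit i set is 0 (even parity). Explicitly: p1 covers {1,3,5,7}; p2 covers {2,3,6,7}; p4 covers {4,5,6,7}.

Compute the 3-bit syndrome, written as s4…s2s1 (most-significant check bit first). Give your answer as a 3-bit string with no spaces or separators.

010

s1 (pos 1,3,5,7): 0⊕0⊕1⊕1 = 0
s2 (pos 2,3,6,7): 1⊕0⊕1⊕1 = 1
s4 (pos 4,5,6,7): 1⊕1⊕1⊕1 = 0
Syndrome s4…s1 = 010 → error at position 2.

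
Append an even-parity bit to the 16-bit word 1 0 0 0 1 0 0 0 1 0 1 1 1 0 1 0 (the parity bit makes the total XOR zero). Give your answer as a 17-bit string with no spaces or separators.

XOR of the 16 data bits: 1⊕0⊕0⊕0⊕1⊕0⊕0⊕0⊕1⊕0⊕1⊕1⊕1⊕0⊕1⊕0 = 1
Parity bit = 1 (so all 17 bits XOR to 0).

10001000101110101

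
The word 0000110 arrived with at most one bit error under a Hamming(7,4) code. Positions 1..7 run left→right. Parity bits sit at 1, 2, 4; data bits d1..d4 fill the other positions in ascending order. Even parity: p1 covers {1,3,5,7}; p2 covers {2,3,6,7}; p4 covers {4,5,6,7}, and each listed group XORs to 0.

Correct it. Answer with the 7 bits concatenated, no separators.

0010110

s1 (pos 1,3,5,7): 0⊕0⊕1⊕0 = 1
s2 (pos 2,3,6,7): 0⊕0⊕1⊕0 = 1
s4 (pos 4,5,6,7): 0⊕1⊕1⊕0 = 0
Syndrome s4…s1 = 011 → error at position 3.
Flip position 3: 0000110 → 0010110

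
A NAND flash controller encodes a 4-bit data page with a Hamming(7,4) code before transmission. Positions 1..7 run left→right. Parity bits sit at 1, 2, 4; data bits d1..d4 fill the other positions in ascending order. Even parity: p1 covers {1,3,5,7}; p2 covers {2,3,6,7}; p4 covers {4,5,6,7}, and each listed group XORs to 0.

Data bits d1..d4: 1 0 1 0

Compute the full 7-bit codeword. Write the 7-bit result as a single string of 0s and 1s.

1011010

Place data at non-parity positions: p1 p2 1 p4 0 1 0
p1 (pos 1,3,5,7): XOR of data positions = 1⊕0⊕0 = 1
p2 (pos 2,3,6,7): XOR of data positions = 1⊕1⊕0 = 0
p4 (pos 4,5,6,7): XOR of data positions = 0⊕1⊕0 = 1
Codeword: 1011010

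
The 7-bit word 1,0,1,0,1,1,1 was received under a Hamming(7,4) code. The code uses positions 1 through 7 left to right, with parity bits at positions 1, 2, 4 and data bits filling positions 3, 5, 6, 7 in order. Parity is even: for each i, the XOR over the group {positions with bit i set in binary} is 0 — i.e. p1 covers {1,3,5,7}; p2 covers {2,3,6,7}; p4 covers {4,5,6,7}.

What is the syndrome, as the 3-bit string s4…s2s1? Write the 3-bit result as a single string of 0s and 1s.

110

s1 (pos 1,3,5,7): 1⊕1⊕1⊕1 = 0
s2 (pos 2,3,6,7): 0⊕1⊕1⊕1 = 1
s4 (pos 4,5,6,7): 0⊕1⊕1⊕1 = 1
Syndrome s4…s1 = 110 → error at position 6.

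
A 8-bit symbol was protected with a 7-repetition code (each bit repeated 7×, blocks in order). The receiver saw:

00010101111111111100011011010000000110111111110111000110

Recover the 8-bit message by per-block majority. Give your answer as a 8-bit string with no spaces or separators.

Block 1 (0001010): 2 ones → 0
Block 2 (1111111): 7 ones → 1
Block 3 (1111000): 4 ones → 1
Block 4 (1101101): 5 ones → 1
Block 5 (0000000): 0 ones → 0
Block 6 (1101111): 6 ones → 1
Block 7 (1111011): 6 ones → 1
Block 8 (1000110): 3 ones → 0

01110110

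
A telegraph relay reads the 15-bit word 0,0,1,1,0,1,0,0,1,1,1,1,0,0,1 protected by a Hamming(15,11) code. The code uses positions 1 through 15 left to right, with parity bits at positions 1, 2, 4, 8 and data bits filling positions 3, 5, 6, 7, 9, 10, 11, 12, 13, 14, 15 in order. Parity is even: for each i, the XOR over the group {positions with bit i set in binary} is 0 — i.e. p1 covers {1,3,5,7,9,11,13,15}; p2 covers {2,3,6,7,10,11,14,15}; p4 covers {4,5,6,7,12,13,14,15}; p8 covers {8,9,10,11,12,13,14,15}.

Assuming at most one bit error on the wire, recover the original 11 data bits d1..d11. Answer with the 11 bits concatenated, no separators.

10101011001

s1 (pos 1,3,5,7,9,11,13,15): 0⊕1⊕0⊕0⊕1⊕1⊕0⊕1 = 0
s2 (pos 2,3,6,7,10,11,14,15): 0⊕1⊕1⊕0⊕1⊕1⊕0⊕1 = 1
s4 (pos 4,5,6,7,12,13,14,15): 1⊕0⊕1⊕0⊕1⊕0⊕0⊕1 = 0
s8 (pos 8,9,10,11,12,13,14,15): 0⊕1⊕1⊕1⊕1⊕0⊕0⊕1 = 1
Syndrome s8…s1 = 1010 → error at position 10.
Flip position 10: 001101001111001 → 001101001011001
Read data bits from positions 3,5,6,7,9,10,11,12,13,14,15: 10101011001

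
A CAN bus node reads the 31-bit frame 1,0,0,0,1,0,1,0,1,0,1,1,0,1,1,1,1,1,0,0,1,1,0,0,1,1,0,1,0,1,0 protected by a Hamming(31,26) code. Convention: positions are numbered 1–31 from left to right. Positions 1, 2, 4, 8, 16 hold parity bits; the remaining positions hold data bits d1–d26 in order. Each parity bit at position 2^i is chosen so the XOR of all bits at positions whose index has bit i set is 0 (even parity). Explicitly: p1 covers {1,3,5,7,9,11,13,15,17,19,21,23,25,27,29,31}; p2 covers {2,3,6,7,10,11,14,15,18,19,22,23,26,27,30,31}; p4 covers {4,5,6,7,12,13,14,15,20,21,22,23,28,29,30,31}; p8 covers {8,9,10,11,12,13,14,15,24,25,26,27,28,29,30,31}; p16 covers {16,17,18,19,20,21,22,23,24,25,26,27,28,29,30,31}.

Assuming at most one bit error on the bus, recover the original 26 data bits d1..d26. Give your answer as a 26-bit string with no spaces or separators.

01011011011110011001101110

s1 (pos 1,3,5,7,9,11,13,15,17,19,21,23,25,27,29,31): 1⊕0⊕1⊕1⊕1⊕1⊕0⊕1⊕1⊕0⊕1⊕0⊕1⊕0⊕0⊕0 = 1
s2 (pos 2,3,6,7,10,11,14,15,18,19,22,23,26,27,30,31): 0⊕0⊕0⊕1⊕0⊕1⊕1⊕1⊕1⊕0⊕1⊕0⊕1⊕0⊕1⊕0 = 0
s4 (pos 4,5,6,7,12,13,14,15,20,21,22,23,28,29,30,31): 0⊕1⊕0⊕1⊕1⊕0⊕1⊕1⊕0⊕1⊕1⊕0⊕1⊕0⊕1⊕0 = 1
s8 (pos 8,9,10,11,12,13,14,15,24,25,26,27,28,29,30,31): 0⊕1⊕0⊕1⊕1⊕0⊕1⊕1⊕0⊕1⊕1⊕0⊕1⊕0⊕1⊕0 = 1
s16 (pos 16,17,18,19,20,21,22,23,24,25,26,27,28,29,30,31): 1⊕1⊕1⊕0⊕0⊕1⊕1⊕0⊕0⊕1⊕1⊕0⊕1⊕0⊕1⊕0 = 1
Syndrome s16…s1 = 11101 → error at position 29.
Flip position 29: 1000101010110111110011001101010 → 1000101010110111110011001101110
Read data bits from positions 3,5,6,7,9,10,11,12,13,14,15,17,18,19,20,21,22,23,24,25,26,27,28,29,30,31: 01011011011110011001101110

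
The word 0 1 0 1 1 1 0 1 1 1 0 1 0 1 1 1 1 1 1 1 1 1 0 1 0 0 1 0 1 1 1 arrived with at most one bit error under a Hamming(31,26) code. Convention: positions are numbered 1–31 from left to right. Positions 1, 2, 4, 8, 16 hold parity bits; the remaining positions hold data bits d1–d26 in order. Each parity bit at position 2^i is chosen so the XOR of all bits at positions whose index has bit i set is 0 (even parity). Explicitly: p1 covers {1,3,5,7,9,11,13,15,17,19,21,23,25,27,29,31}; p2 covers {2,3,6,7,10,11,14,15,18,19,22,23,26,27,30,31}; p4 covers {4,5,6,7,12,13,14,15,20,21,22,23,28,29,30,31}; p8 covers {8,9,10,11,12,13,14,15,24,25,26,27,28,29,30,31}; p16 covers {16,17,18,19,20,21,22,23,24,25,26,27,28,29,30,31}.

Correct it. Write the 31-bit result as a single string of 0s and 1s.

s1 (pos 1,3,5,7,9,11,13,15,17,19,21,23,25,27,29,31): 0⊕0⊕1⊕0⊕1⊕0⊕0⊕1⊕1⊕1⊕1⊕0⊕0⊕1⊕1⊕1 = 1
s2 (pos 2,3,6,7,10,11,14,15,18,19,22,23,26,27,30,31): 1⊕0⊕1⊕0⊕1⊕0⊕1⊕1⊕1⊕1⊕1⊕0⊕0⊕1⊕1⊕1 = 1
s4 (pos 4,5,6,7,12,13,14,15,20,21,22,23,28,29,30,31): 1⊕1⊕1⊕0⊕1⊕0⊕1⊕1⊕1⊕1⊕1⊕0⊕0⊕1⊕1⊕1 = 0
s8 (pos 8,9,10,11,12,13,14,15,24,25,26,27,28,29,30,31): 1⊕1⊕1⊕0⊕1⊕0⊕1⊕1⊕1⊕0⊕0⊕1⊕0⊕1⊕1⊕1 = 1
s16 (pos 16,17,18,19,20,21,22,23,24,25,26,27,28,29,30,31): 1⊕1⊕1⊕1⊕1⊕1⊕1⊕0⊕1⊕0⊕0⊕1⊕0⊕1⊕1⊕1 = 0
Syndrome s16…s1 = 01011 → error at position 11.
Flip position 11: 0101110111010111111111010010111 → 0101110111110111111111010010111

0101110111110111111111010010111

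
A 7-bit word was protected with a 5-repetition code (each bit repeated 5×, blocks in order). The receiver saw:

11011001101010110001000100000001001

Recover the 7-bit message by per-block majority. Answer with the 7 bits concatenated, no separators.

1010000

Block 1 (11011): 4 ones → 1
Block 2 (00110): 2 ones → 0
Block 3 (10101): 3 ones → 1
Block 4 (10001): 2 ones → 0
Block 5 (00010): 1 one → 0
Block 6 (00000): 0 ones → 0
Block 7 (01001): 2 ones → 0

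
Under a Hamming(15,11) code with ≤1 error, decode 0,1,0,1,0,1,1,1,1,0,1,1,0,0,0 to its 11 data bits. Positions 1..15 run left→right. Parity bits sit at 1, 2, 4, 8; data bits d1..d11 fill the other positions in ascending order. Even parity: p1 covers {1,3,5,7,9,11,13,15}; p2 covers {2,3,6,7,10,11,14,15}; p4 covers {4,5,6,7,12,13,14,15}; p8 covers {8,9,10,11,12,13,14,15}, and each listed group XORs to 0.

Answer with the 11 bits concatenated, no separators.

00111011000

s1 (pos 1,3,5,7,9,11,13,15): 0⊕0⊕0⊕1⊕1⊕1⊕0⊕0 = 1
s2 (pos 2,3,6,7,10,11,14,15): 1⊕0⊕1⊕1⊕0⊕1⊕0⊕0 = 0
s4 (pos 4,5,6,7,12,13,14,15): 1⊕0⊕1⊕1⊕1⊕0⊕0⊕0 = 0
s8 (pos 8,9,10,11,12,13,14,15): 1⊕1⊕0⊕1⊕1⊕0⊕0⊕0 = 0
Syndrome s8…s1 = 0001 → error at position 1.
Flip position 1: 010101111011000 → 110101111011000
Read data bits from positions 3,5,6,7,9,10,11,12,13,14,15: 00111011000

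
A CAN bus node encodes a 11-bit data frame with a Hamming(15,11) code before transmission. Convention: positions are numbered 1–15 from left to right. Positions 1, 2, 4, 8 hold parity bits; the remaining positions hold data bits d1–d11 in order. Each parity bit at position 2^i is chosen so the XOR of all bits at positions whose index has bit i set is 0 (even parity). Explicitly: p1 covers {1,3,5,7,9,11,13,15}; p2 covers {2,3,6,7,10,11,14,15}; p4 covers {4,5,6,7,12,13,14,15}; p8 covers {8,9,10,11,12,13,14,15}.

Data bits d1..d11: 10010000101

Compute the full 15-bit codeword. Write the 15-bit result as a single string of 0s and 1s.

011100100000101

Place data at non-parity positions: p1 p2 1 p4 0 0 1 p8 0 0 0 0 1 0 1
p1 (pos 1,3,5,7,9,11,13,15): XOR of data positions = 1⊕0⊕1⊕0⊕0⊕1⊕1 = 0
p2 (pos 2,3,6,7,10,11,14,15): XOR of data positions = 1⊕0⊕1⊕0⊕0⊕0⊕1 = 1
p4 (pos 4,5,6,7,12,13,14,15): XOR of data positions = 0⊕0⊕1⊕0⊕1⊕0⊕1 = 1
p8 (pos 8,9,10,11,12,13,14,15): XOR of data positions = 0⊕0⊕0⊕0⊕1⊕0⊕1 = 0
Codeword: 011100100000101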